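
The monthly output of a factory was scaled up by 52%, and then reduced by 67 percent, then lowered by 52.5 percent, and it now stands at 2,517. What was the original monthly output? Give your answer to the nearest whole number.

10,564

The overall multiplier applied was 1.52 × 0.33 × 0.475 = 0.23826.
So the original monthly output was 2,517 ÷ 0.23826 ≈ 10,564.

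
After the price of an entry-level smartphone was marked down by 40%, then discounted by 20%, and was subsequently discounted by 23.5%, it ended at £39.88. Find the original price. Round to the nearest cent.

The overall multiplier applied was 0.6 × 0.8 × 0.765 = 0.3672.
So the original price was £39.88 ÷ 0.3672 ≈ £108.61.

£108.61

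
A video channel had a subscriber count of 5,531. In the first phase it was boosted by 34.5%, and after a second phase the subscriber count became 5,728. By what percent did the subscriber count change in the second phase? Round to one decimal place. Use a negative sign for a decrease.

After the first phase: 5,531 × 1.345 = 7439.195.
Second-phase multiplier: 5,728 ÷ 7439.195 ≈ 0.76998.
That is a change of -23.0%.

-23.0%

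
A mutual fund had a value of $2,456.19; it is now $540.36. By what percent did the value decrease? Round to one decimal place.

Change: $540.36 − $2,456.19 = -$1,915.83.
Relative to the original: -$1,915.83 ÷ $2,456.19 ≈ -78.0%.
So the value decreased by 78.0%.

78.0%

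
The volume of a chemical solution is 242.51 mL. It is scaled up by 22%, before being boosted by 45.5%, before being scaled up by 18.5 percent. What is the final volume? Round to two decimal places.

510.12 mL

Apply the 22% increase: 242.51 × 1.22 = 295.8622.
Apply the 45.5% increase: 295.8622 × 1.455 = 430.479501.
Apply the 18.5% increase: 430.479501 × 1.185 = 510.118208685 ≈ 510.12.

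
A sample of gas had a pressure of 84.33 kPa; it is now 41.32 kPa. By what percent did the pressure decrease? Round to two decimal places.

Change: 41.32 − 84.33 = -43.01.
Relative to the original: -43.01 ÷ 84.33 ≈ -51.00%.
So the pressure decreased by 51.00%.

51.00%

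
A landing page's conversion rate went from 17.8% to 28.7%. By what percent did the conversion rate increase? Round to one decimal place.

61.2%

The change is 28.7 − 17.8 = 10.9 percentage points.
Relative to the original 17.8%, that is 10.9 ÷ 17.8 ≈ 61.2%.
So the conversion rate rose by 61.2%.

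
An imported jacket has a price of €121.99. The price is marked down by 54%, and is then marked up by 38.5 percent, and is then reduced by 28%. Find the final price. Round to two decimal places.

€55.96

After the 54% decrease: €121.99 × 0.46 = €56.1154.
38.5% increase: €56.1154 × 1.385 = €77.719829.
After the 28% decrease: €77.719829 × 0.72 = €55.95827688 ≈ €55.96.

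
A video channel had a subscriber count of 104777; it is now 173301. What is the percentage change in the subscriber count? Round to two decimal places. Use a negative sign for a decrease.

Change: 173301 − 104777 = 68524.
Relative to the original: 68524 ÷ 104777 ≈ 65.40%.

65.40%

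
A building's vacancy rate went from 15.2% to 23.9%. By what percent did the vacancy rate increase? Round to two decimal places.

57.24%

The change is 23.9 − 15.2 = 8.7 percentage points.
Relative to the original 15.2%, that is 8.7 ÷ 15.2 ≈ 57.24%.
So the vacancy rate rose by 57.24%.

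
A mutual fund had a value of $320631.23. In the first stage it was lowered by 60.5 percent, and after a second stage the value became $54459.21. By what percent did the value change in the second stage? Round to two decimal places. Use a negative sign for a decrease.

After the first stage: $320631.23 × 0.395 = $126649.33585.
Second-stage multiplier: $54459.21 ÷ $126649.33585 ≈ 0.43.
That is a change of -57.00%.

-57.00%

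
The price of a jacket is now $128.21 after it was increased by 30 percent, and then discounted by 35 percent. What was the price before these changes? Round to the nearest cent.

Undoing the 35% decrease: $128.21 ÷ 0.65 ≈ $197.246154.
Undoing the 30% increase: $197.246154 ÷ 1.3 ≈ $151.73.

$151.73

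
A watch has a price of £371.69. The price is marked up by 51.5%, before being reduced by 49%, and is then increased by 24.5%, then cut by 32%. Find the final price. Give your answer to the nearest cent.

£243.13

Each change multiplies by a factor: 1.515 × 0.51 × 1.245 × 0.68 = 0.65412549.
£371.69 × 0.65412549 = £243.1319033781 ≈ £243.13.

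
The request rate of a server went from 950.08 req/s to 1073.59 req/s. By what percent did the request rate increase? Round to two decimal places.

13.00%

Change: 1073.59 − 950.08 = 123.51.
Relative to the original: 123.51 ÷ 950.08 ≈ 13.00%.
So the request rate increased by 13.00%.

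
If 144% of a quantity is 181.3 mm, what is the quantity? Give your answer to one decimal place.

125.9 mm

181.3 mm ÷ 1.44 ≈ 125.9 mm.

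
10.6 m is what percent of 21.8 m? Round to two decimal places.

48.62%

10.6 m ÷ 21.8 m ≈ 48.62%.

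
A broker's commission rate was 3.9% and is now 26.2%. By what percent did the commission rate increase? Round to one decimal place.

The change is 26.2 − 3.9 = 22.3 percentage points.
Relative to the original 3.9%, that is 22.3 ÷ 3.9 ≈ 571.8%.
So the commission rate rose by 571.8%.

571.8%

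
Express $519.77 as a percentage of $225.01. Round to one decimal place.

$519.77 ÷ $225.01 ≈ 231.0%.

231.0%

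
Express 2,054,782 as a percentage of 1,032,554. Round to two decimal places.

2,054,782 ÷ 1,032,554 ≈ 199.00%.

199.00%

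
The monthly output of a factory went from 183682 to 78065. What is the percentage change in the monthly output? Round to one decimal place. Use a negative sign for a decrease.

Change: 78065 − 183682 = -105617.
Relative to the original: -105617 ÷ 183682 ≈ -57.5%.

-57.5%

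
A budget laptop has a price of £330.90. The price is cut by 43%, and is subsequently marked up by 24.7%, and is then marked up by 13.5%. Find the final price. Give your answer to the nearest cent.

£266.95

43% decrease: £330.90 × 0.57 = £188.613.
24.7% increase: £188.613 × 1.247 = £235.200411.
13.5% increase: £235.200411 × 1.135 = £266.952466485 ≈ £266.95.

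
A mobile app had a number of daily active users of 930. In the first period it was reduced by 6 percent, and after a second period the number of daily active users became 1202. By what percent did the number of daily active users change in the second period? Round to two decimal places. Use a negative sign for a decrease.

After the first period: 930 × 0.94 = 874.2.
Second-period multiplier: 1202 ÷ 874.2 ≈ 1.374971.
That is a change of 37.50%.

37.50%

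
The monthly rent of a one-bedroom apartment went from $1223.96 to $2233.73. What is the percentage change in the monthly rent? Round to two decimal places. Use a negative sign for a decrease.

82.50%

Change: $2233.73 − $1223.96 = $1009.77.
Relative to the original: $1009.77 ÷ $1223.96 ≈ 82.50%.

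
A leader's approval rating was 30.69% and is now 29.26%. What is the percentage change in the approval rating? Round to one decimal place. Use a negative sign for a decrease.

The change is 29.26 − 30.69 = -1.43 percentage points.
Relative to the original 30.69%, that is -1.43 ÷ 30.69 ≈ -4.7%.

-4.7%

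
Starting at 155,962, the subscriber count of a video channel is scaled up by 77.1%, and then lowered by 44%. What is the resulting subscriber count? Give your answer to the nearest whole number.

After the 77.1% increase: 155,962 × 1.771 = 276208.702.
44% decrease: 276208.702 × 0.56 = 154676.87312 ≈ 154,677.

154,677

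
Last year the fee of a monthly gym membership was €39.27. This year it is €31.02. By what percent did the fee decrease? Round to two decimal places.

Change: €31.02 − €39.27 = -€8.25.
Relative to the original: -€8.25 ÷ €39.27 ≈ -21.01%.
So the fee decreased by 21.01%.

21.01%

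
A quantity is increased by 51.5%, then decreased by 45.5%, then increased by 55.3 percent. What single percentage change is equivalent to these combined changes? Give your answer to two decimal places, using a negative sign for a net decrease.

A 51.5% increase multiplies by 1.515.
Then a 45.5% decrease: 1.515 × 0.545 = 0.825675.
Then a 55.3% increase: 0.825675 × 1.553 = 1.282273275.
Overall factor 1.282273275, i.e. 28.23%.

28.23%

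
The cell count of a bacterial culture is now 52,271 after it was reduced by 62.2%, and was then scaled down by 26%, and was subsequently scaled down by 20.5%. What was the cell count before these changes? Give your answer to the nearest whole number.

The overall multiplier applied was 0.378 × 0.74 × 0.795 = 0.2223774.
So the original cell count was 52,271 ÷ 0.2223774 ≈ 235,055.

235,055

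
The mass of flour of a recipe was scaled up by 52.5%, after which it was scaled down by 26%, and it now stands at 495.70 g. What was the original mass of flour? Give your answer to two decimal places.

Undoing the 26% decrease: 495.70 ÷ 0.74 ≈ 669.864865.
Undoing the 52.5% increase: 669.864865 ÷ 1.525 ≈ 439.26 g.

439.26 g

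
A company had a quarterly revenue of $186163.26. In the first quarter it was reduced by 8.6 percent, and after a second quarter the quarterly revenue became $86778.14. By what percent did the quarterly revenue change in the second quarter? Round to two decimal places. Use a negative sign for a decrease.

-49.00%

After the first quarter: $186163.26 × 0.914 = $170153.21964.
Second-quarter multiplier: $86778.14 ÷ $170153.21964 ≈ 0.51.
That is a change of -49.00%.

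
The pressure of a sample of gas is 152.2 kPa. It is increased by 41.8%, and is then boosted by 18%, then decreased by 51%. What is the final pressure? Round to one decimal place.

124.8 kPa

After the 41.8% increase: 152.2 × 1.418 = 215.8196.
Apply the 18% increase: 215.8196 × 1.18 = 254.667128.
Apply the 51% decrease: 254.667128 × 0.49 = 124.78689272 ≈ 124.8.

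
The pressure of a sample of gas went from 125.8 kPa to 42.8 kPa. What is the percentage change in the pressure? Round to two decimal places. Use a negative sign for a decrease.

Change: 42.8 − 125.8 = -83.0.
Relative to the original: -83.0 ÷ 125.8 ≈ -65.98%.

-65.98%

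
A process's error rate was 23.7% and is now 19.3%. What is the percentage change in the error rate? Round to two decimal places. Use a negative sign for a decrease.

The change is 19.3 − 23.7 = -4.4 percentage points.
Relative to the original 23.7%, that is -4.4 ÷ 23.7 ≈ -18.57%.

-18.57%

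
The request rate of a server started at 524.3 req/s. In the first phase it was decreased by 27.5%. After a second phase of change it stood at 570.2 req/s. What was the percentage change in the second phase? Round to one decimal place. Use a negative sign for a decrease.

50.0%

After the first phase: 524.3 × 0.725 = 380.1175.
Second-phase multiplier: 570.2 ÷ 380.1175 ≈ 1.50006.
That is a change of 50.0%.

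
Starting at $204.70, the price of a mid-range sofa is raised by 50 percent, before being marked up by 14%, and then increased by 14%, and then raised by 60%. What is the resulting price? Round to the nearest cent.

Apply the 50% increase: $204.70 × 1.5 = $307.05.
After the 14% increase: $307.05 × 1.14 = $350.037.
14% increase: $350.037 × 1.14 = $399.04218.
Apply the 60% increase: $399.04218 × 1.6 = $638.467488 ≈ $638.47.

$638.47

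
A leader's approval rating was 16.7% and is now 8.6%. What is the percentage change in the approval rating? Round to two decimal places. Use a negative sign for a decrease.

-48.50%

The change is 8.6 − 16.7 = -8.1 percentage points.
Relative to the original 16.7%, that is -8.1 ÷ 16.7 ≈ -48.50%.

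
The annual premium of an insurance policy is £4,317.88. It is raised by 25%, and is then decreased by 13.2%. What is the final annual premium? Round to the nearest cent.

£4,684.90

Apply the 25% increase: £4,317.88 × 1.25 = £5397.35.
Apply the 13.2% decrease: £5397.35 × 0.868 = £4684.8998 ≈ £4,684.90.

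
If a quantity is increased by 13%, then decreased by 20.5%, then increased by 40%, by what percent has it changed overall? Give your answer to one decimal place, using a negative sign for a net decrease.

25.8%

The combined multiplier is 1.13 × 0.795 × 1.4 = 1.25769.
That corresponds to an increase of 25.8%.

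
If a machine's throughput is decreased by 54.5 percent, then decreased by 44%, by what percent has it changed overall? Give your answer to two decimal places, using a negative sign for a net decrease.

A 54.5% decrease multiplies by 0.455.
Then a 44% decrease: 0.455 × 0.56 = 0.2548.
Overall factor 0.2548, i.e. -74.52%.

-74.52%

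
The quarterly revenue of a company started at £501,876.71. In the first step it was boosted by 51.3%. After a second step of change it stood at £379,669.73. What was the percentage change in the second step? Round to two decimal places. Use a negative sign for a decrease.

After the first step: £501,876.71 × 1.513 = £759339.46223.
Second-step multiplier: £379,669.73 ÷ £759339.46223 ≈ 0.5.
That is a change of -50.00%.

-50.00%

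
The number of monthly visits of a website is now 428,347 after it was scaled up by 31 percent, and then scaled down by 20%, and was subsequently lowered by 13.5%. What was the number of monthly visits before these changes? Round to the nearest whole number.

472,518

The overall multiplier applied was 1.31 × 0.8 × 0.865 = 0.90652.
So the original number of monthly visits was 428,347 ÷ 0.90652 ≈ 472,518.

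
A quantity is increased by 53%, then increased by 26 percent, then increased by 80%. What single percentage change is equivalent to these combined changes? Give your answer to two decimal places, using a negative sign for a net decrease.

A 53% increase multiplies by 1.53.
Then a 26% increase: 1.53 × 1.26 = 1.9278.
Then an 80% increase: 1.9278 × 1.8 = 3.47004.
Overall factor 3.47004, i.e. 247.00%.

247.00%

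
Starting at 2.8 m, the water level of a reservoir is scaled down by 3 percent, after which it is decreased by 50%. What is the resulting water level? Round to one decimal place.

Apply the 3% decrease: 2.8 × 0.97 = 2.716.
Apply the 50% decrease: 2.716 × 0.5 = 1.358 ≈ 1.4.

1.4 m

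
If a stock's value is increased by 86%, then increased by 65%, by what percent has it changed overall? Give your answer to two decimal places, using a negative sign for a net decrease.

206.90%

An 86% increase multiplies by 1.86.
Then a 65% increase: 1.86 × 1.65 = 3.069.
Overall factor 3.069, i.e. 206.90%.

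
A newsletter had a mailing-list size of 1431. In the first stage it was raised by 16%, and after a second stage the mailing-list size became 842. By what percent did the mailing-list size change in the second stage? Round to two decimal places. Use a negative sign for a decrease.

-49.28%

After the first stage: 1431 × 1.16 = 1659.96.
Second-stage multiplier: 842 ÷ 1659.96 ≈ 0.507241.
That is a change of -49.28%.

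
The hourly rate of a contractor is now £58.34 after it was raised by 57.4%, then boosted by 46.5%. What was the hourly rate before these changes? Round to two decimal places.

Undoing the 46.5% increase: £58.34 ÷ 1.465 ≈ £39.822526.
Undoing the 57.4% increase: £39.822526 ÷ 1.574 ≈ £25.30.

£25.30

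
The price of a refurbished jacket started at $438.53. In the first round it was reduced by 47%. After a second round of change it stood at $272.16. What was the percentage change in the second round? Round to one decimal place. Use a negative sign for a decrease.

17.1%

After the first round: $438.53 × 0.53 = $232.4209.
Second-round multiplier: $272.16 ÷ $232.4209 ≈ 1.17098.
That is a change of 17.1%.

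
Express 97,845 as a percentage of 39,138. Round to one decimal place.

97,845 ÷ 39,138 = 250.0%.

250.0%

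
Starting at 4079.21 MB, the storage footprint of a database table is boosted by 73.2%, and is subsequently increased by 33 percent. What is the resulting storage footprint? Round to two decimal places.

9396.70 MB

73.2% increase: 4079.21 × 1.732 = 7065.19172.
After the 33% increase: 7065.19172 × 1.33 = 9396.7049876 ≈ 9396.70.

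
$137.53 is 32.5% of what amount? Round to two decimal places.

$423.17

$137.53 ÷ 0.325 ≈ $423.17.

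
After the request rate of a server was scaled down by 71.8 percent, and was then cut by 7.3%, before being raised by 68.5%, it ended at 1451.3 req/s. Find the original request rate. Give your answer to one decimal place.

The overall multiplier applied was 0.282 × 0.927 × 1.685 = 0.44048259.
So the original request rate was 1451.3 ÷ 0.44048259 ≈ 3294.8 req/s.

3294.8 req/s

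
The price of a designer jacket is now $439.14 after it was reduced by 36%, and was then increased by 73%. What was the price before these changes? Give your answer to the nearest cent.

$396.62

The overall multiplier applied was 0.64 × 1.73 = 1.1072.
So the original price was $439.14 ÷ 1.1072 ≈ $396.62.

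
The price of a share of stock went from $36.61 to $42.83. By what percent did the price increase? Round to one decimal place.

17.0%

Change: $42.83 − $36.61 = $6.22.
Relative to the original: $6.22 ÷ $36.61 ≈ 17.0%.
So the price increased by 17.0%.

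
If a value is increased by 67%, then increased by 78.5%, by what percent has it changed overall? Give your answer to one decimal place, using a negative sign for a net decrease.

198.1%

A 67% increase multiplies by 1.67.
Then a 78.5% increase: 1.67 × 1.785 = 2.98095.
Overall factor 2.98095, i.e. 198.1%.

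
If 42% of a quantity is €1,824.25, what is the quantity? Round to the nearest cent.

€1,824.25 ÷ 0.42 ≈ €4,343.45.

€4,343.45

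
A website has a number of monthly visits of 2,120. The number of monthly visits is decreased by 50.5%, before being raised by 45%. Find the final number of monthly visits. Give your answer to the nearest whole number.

After the 50.5% decrease: 2,120 × 0.495 = 1049.4.
After the 45% increase: 1049.4 × 1.45 = 1521.63 ≈ 1,522.

1,522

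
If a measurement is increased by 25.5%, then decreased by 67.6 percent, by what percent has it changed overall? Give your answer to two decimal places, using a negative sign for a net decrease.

-59.34%

A 25.5% increase multiplies by 1.255.
Then a 67.6% decrease: 1.255 × 0.324 = 0.40662.
Overall factor 0.40662, i.e. -59.34%.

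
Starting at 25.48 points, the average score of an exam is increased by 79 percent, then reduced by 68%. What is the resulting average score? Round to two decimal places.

14.59 points

Apply the 79% increase: 25.48 × 1.79 = 45.6092.
68% decrease: 45.6092 × 0.32 = 14.594944 ≈ 14.59.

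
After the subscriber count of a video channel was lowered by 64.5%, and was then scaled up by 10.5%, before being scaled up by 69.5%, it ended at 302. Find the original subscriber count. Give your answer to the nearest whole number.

454

Undoing the 69.5% increase: 302 ÷ 1.695 ≈ 178.171091.
Undoing the 10.5% increase: 178.171091 ÷ 1.105 ≈ 161.240806.
Undoing the 64.5% decrease: 161.240806 ÷ 0.355 ≈ 454.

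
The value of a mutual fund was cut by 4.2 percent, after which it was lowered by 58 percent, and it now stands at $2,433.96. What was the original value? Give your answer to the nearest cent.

Undoing the 58% decrease: $2,433.96 ÷ 0.42 ≈ $5795.142857.
Undoing the 4.2% decrease: $5795.142857 ÷ 0.958 ≈ $6,049.21.

$6,049.21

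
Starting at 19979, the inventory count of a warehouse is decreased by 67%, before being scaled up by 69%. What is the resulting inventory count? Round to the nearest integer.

11142

Each change multiplies by a factor: 0.33 × 1.69 = 0.5577.
19979 × 0.5577 = 11142.2883 ≈ 11142.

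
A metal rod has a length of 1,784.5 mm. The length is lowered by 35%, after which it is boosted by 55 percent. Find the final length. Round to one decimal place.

After the 35% decrease: 1,784.5 × 0.65 = 1159.925.
After the 55% increase: 1159.925 × 1.55 = 1797.88375 ≈ 1,797.9.

1,797.9 mm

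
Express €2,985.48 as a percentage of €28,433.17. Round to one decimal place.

10.5%

€2,985.48 ÷ €28,433.17 ≈ 10.5%.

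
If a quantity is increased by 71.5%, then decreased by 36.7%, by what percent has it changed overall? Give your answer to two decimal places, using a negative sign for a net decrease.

8.56%

The combined multiplier is 1.715 × 0.633 = 1.085595.
That corresponds to an increase of 8.56%.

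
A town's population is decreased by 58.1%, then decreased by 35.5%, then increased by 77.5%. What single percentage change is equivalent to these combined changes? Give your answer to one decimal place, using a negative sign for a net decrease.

The combined multiplier is 0.419 × 0.645 × 1.775 = 0.479702625.
That corresponds to a decrease of 52.0%.

-52.0%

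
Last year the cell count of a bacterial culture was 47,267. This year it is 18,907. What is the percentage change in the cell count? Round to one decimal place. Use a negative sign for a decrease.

-60.0%

Change: 18,907 − 47,267 = -28,360.
Relative to the original: -28,360 ÷ 47,267 ≈ -60.0%.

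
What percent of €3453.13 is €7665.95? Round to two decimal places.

222.00%

€7665.95 ÷ €3453.13 ≈ 222.00%.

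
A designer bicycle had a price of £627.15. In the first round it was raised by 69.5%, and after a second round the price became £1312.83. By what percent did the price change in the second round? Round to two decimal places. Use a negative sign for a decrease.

After the first round: £627.15 × 1.695 = £1063.01925.
Second-round multiplier: £1312.83 ÷ £1063.01925 ≈ 1.235001.
That is a change of 23.50%.

23.50%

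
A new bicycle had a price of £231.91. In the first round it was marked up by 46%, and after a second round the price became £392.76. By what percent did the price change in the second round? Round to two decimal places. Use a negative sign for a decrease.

16.00%

After the first round: £231.91 × 1.46 = £338.5886.
Second-round multiplier: £392.76 ÷ £338.5886 ≈ 1.159992.
That is a change of 16.00%.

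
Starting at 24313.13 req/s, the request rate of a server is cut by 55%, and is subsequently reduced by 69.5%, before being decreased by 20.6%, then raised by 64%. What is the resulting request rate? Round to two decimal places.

4345.28 req/s

Each change multiplies by a factor: 0.45 × 0.305 × 0.794 × 1.64 = 0.17872146.
24313.13 × 0.17872146 = 4345.2780907698 ≈ 4345.28.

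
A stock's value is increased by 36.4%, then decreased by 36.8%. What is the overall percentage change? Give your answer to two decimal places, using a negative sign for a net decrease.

-13.80%

A 36.4% increase multiplies by 1.364.
Then a 36.8% decrease: 1.364 × 0.632 = 0.862048.
Overall factor 0.862048, i.e. -13.80%.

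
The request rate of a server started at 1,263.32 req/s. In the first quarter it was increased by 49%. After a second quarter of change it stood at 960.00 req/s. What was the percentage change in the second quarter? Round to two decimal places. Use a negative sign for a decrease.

-49.00%

After the first quarter: 1,263.32 × 1.49 = 1882.3468.
Second-quarter multiplier: 960.00 ÷ 1882.3468 ≈ 0.510002.
That is a change of -49.00%.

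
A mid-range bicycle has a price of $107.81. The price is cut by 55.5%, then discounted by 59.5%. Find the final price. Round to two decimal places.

$19.43

Each change multiplies by a factor: 0.445 × 0.405 = 0.180225.
$107.81 × 0.180225 = $19.43005725 ≈ $19.43.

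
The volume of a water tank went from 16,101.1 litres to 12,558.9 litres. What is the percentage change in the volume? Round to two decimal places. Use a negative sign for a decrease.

-22.00%

Change: 12,558.9 − 16,101.1 = -3,542.2.
Relative to the original: -3,542.2 ÷ 16,101.1 ≈ -22.00%.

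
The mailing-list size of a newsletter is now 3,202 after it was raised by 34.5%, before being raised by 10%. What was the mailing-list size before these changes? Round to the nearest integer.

2,164

Undoing the 10% increase: 3,202 ÷ 1.1 ≈ 2910.909091.
Undoing the 34.5% increase: 2910.909091 ÷ 1.345 ≈ 2,164.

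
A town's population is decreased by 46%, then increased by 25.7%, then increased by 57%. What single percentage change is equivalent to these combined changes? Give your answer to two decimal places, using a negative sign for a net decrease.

A 46% decrease multiplies by 0.54.
Then a 25.7% increase: 0.54 × 1.257 = 0.67878.
Then a 57% increase: 0.67878 × 1.57 = 1.0656846.
Overall factor 1.0656846, i.e. 6.57%.

6.57%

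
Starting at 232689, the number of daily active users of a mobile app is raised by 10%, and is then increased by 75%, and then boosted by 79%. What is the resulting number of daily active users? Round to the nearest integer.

801788

10% increase: 232689 × 1.1 = 255957.9.
75% increase: 255957.9 × 1.75 = 447926.325.
Apply the 79% increase: 447926.325 × 1.79 = 801788.12175 ≈ 801788.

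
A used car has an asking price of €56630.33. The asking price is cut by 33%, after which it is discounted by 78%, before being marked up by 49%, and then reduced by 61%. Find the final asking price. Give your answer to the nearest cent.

Each change multiplies by a factor: 0.67 × 0.22 × 1.49 × 0.39 = 0.08565414.
€56630.33 × 0.08565414 = €4850.6222140662 ≈ €4850.62.

€4850.62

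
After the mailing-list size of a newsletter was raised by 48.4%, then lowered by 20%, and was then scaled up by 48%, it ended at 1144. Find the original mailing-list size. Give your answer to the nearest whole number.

Undoing the 48% increase: 1144 ÷ 1.48 ≈ 772.972973.
Undoing the 20% decrease: 772.972973 ÷ 0.8 ≈ 966.216216.
Undoing the 48.4% increase: 966.216216 ÷ 1.484 ≈ 651.

651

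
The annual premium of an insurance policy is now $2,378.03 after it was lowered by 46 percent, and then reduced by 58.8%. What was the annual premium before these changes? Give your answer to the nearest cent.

$10,688.74

The overall multiplier applied was 0.54 × 0.412 = 0.22248.
So the original annual premium was $2,378.03 ÷ 0.22248 ≈ $10,688.74.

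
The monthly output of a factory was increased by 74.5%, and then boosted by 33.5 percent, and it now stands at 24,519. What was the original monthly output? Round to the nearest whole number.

The overall multiplier applied was 1.745 × 1.335 = 2.329575.
So the original monthly output was 24,519 ÷ 2.329575 ≈ 10,525.

10,525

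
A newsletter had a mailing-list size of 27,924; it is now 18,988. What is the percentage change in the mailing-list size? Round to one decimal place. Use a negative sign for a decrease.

-32.0%

Change: 18,988 − 27,924 = -8,936.
Relative to the original: -8,936 ÷ 27,924 ≈ -32.0%.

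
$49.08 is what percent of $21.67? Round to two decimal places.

$49.08 ÷ $21.67 ≈ 226.49%.

226.49%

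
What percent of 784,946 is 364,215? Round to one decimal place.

46.4%

364,215 ÷ 784,946 ≈ 46.4%.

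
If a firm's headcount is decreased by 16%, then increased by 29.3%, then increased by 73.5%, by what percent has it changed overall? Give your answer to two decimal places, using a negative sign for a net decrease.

The combined multiplier is 0.84 × 1.293 × 1.735 = 1.8844182.
That corresponds to an increase of 88.44%.

88.44%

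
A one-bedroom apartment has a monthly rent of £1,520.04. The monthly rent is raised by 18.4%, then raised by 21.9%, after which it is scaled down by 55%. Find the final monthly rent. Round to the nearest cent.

£987.24

18.4% increase: £1,520.04 × 1.184 = £1799.72736.
21.9% increase: £1799.72736 × 1.219 = £2193.86765184.
After the 55% decrease: £2193.86765184 × 0.45 = £987.240443328 ≈ £987.24.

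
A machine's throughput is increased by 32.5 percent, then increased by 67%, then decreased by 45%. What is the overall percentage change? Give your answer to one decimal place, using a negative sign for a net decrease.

A 32.5% increase multiplies by 1.325.
Then a 67% increase: 1.325 × 1.67 = 2.21275.
Then a 45% decrease: 2.21275 × 0.55 = 1.2170125.
Overall factor 1.2170125, i.e. 21.7%.

21.7%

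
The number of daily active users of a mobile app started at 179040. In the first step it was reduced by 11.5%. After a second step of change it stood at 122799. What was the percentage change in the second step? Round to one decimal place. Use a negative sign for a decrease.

-22.5%

After the first step: 179040 × 0.885 = 158450.4.
Second-step multiplier: 122799 ÷ 158450.4 ≈ 0.775.
That is a change of -22.5%.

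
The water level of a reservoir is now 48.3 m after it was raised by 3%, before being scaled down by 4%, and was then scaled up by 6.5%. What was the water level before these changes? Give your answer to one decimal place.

The overall multiplier applied was 1.03 × 0.96 × 1.065 = 1.053072.
So the original water level was 48.3 ÷ 1.053072 ≈ 45.9 m.

45.9 m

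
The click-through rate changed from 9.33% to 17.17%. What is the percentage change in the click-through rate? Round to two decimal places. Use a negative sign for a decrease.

84.03%

The change is 17.17 − 9.33 = 7.84 percentage points.
Relative to the original 9.33%, that is 7.84 ÷ 9.33 ≈ 84.03%.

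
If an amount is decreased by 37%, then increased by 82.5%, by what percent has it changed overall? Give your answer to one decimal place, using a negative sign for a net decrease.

15.0%

The combined multiplier is 0.63 × 1.825 = 1.14975.
That corresponds to an increase of 15.0%.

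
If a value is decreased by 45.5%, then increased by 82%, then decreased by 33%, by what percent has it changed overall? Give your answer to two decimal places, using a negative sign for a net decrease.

-33.54%

A 45.5% decrease multiplies by 0.545.
Then an 82% increase: 0.545 × 1.82 = 0.9919.
Then a 33% decrease: 0.9919 × 0.67 = 0.664573.
Overall factor 0.664573, i.e. -33.54%.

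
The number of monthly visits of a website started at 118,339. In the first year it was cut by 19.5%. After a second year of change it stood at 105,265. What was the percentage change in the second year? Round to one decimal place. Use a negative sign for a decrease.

10.5%

After the first year: 118,339 × 0.805 = 95262.895.
Second-year multiplier: 105,265 ÷ 95262.895 ≈ 1.10499.
That is a change of 10.5%.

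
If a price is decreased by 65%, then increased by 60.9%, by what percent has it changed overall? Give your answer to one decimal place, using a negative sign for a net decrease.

A 65% decrease multiplies by 0.35.
Then a 60.9% increase: 0.35 × 1.609 = 0.56315.
Overall factor 0.56315, i.e. -43.7%.

-43.7%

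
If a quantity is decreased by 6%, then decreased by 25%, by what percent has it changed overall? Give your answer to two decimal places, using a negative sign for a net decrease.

A 6% decrease multiplies by 0.94.
Then a 25% decrease: 0.94 × 0.75 = 0.705.
Overall factor 0.705, i.e. -29.50%.

-29.50%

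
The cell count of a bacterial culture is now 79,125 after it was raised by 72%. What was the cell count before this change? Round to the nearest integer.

46,003

The overall multiplier applied was 1.72.
So the original cell count was 79,125 ÷ 1.72 ≈ 46,003.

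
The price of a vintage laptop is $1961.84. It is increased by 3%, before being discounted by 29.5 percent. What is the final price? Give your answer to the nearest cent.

$1424.59

Each change multiplies by a factor: 1.03 × 0.705 = 0.72615.
$1961.84 × 0.72615 = $1424.590116 ≈ $1424.59.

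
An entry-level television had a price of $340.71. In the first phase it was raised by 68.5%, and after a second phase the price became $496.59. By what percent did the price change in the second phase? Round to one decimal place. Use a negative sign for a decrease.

After the first phase: $340.71 × 1.685 = $574.09635.
Second-phase multiplier: $496.59 ÷ $574.09635 ≈ 0.86499.
That is a change of -13.5%.

-13.5%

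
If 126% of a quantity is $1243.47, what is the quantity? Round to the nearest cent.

$1243.47 ÷ 1.26 ≈ $986.88.

$986.88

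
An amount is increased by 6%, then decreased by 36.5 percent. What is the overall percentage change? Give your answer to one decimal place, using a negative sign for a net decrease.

-32.7%

The combined multiplier is 1.06 × 0.635 = 0.6731.
That corresponds to a decrease of 32.7%.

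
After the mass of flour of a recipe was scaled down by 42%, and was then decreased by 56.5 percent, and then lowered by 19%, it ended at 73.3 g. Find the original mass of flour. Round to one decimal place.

Undoing the 19% decrease: 73.3 ÷ 0.81 ≈ 90.493827.
Undoing the 56.5% decrease: 90.493827 ÷ 0.435 ≈ 208.031786.
Undoing the 42% decrease: 208.031786 ÷ 0.58 ≈ 358.7 g.

358.7 g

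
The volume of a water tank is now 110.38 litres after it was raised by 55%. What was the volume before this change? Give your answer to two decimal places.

71.21 litres

The overall multiplier applied was 1.55.
So the original volume was 110.38 ÷ 1.55 ≈ 71.21 litres.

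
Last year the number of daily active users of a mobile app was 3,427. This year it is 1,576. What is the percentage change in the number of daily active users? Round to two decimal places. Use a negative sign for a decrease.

Change: 1,576 − 3,427 = -1,851.
Relative to the original: -1,851 ÷ 3,427 ≈ -54.01%.

-54.01%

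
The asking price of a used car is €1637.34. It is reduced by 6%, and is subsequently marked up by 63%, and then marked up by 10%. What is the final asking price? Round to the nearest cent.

€2759.61

Each change multiplies by a factor: 0.94 × 1.63 × 1.1 = 1.68542.
€1637.34 × 1.68542 = €2759.6055828 ≈ €2759.61.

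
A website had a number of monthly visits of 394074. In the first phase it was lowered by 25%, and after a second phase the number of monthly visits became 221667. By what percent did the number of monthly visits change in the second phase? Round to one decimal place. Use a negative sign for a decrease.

After the first phase: 394074 × 0.75 = 295555.5.
Second-phase multiplier: 221667 ÷ 295555.5 ≈ 0.75.
That is a change of -25.0%.

-25.0%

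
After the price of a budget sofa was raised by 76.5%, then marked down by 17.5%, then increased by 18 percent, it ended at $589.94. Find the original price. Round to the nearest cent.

$343.34

The overall multiplier applied was 1.765 × 0.825 × 1.18 = 1.7182275.
So the original price was $589.94 ÷ 1.7182275 ≈ $343.34.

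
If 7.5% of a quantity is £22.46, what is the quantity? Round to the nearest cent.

£299.47

£22.46 ÷ 0.075 ≈ £299.47.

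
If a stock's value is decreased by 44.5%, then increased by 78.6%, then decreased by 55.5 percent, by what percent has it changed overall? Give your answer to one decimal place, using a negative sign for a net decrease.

The combined multiplier is 0.555 × 1.786 × 0.445 = 0.44109735.
That corresponds to a decrease of 55.9%.

-55.9%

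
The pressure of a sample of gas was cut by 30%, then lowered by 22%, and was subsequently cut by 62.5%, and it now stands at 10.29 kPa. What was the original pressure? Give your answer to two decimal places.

The overall multiplier applied was 0.7 × 0.78 × 0.375 = 0.20475.
So the original pressure was 10.29 ÷ 0.20475 ≈ 50.26 kPa.

50.26 kPa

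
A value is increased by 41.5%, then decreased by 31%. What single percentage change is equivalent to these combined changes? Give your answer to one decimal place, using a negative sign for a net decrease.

A 41.5% increase multiplies by 1.415.
Then a 31% decrease: 1.415 × 0.69 = 0.97635.
Overall factor 0.97635, i.e. -2.4%.

-2.4%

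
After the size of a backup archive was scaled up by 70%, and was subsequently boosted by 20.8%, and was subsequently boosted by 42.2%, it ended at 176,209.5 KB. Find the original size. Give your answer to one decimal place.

The overall multiplier applied was 1.7 × 1.208 × 1.422 = 2.9202192.
So the original size was 176,209.5 ÷ 2.9202192 ≈ 60,341.2 KB.

60,341.2 KB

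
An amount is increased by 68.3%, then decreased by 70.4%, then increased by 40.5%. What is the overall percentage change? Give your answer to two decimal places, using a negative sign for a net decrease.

-30.01%

A 68.3% increase multiplies by 1.683.
Then a 70.4% decrease: 1.683 × 0.296 = 0.498168.
Then a 40.5% increase: 0.498168 × 1.405 = 0.69992604.
Overall factor 0.69992604, i.e. -30.01%.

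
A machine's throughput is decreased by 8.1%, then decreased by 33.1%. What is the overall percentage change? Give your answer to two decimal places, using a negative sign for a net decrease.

The combined multiplier is 0.919 × 0.669 = 0.614811.
That corresponds to a decrease of 38.52%.

-38.52%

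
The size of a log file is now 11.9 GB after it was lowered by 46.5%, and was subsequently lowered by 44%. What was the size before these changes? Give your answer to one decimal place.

39.7 GB

Undoing the 44% decrease: 11.9 ÷ 0.56 = 21.25.
Undoing the 46.5% decrease: 21.25 ÷ 0.535 ≈ 39.7 GB.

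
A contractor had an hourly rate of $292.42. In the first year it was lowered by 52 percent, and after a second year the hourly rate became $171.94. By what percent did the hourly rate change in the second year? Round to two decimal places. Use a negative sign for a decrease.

After the first year: $292.42 × 0.48 = $140.3616.
Second-year multiplier: $171.94 ÷ $140.3616 ≈ 1.224979.
That is a change of 22.50%.

22.50%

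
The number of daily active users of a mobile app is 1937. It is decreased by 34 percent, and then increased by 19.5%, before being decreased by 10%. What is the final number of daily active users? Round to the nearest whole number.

After the 34% decrease: 1937 × 0.66 = 1278.42.
After the 19.5% increase: 1278.42 × 1.195 = 1527.7119.
10% decrease: 1527.7119 × 0.9 = 1374.94071 ≈ 1375.

1375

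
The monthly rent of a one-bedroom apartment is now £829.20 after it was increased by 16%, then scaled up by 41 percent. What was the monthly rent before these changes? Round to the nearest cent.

£506.97

The overall multiplier applied was 1.16 × 1.41 = 1.6356.
So the original monthly rent was £829.20 ÷ 1.6356 ≈ £506.97.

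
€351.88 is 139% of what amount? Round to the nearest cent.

€253.15

€351.88 ÷ 1.39 ≈ €253.15.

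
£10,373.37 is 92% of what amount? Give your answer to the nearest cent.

£10,373.37 ÷ 0.92 ≈ £11,275.40.

£11,275.40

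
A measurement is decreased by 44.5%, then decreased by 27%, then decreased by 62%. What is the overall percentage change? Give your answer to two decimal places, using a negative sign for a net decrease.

A 44.5% decrease multiplies by 0.555.
Then a 27% decrease: 0.555 × 0.73 = 0.40515.
Then a 62% decrease: 0.40515 × 0.38 = 0.153957.
Overall factor 0.153957, i.e. -84.60%.

-84.60%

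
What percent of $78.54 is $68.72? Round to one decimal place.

$68.72 ÷ $78.54 ≈ 87.5%.

87.5%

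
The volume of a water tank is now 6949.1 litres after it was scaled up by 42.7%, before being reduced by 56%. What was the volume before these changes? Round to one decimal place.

11067.6 litres

The overall multiplier applied was 1.427 × 0.44 = 0.62788.
So the original volume was 6949.1 ÷ 0.62788 ≈ 11067.6 litres.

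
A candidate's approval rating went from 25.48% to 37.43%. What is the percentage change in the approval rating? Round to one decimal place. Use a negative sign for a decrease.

The change is 37.43 − 25.48 = 11.95 percentage points.
Relative to the original 25.48%, that is 11.95 ÷ 25.48 ≈ 46.9%.

46.9%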